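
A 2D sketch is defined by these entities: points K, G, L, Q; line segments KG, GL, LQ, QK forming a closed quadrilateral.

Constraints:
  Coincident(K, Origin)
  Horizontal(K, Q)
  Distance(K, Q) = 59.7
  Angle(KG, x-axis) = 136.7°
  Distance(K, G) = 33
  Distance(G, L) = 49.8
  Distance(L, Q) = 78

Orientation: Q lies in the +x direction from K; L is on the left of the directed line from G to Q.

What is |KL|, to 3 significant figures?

60.3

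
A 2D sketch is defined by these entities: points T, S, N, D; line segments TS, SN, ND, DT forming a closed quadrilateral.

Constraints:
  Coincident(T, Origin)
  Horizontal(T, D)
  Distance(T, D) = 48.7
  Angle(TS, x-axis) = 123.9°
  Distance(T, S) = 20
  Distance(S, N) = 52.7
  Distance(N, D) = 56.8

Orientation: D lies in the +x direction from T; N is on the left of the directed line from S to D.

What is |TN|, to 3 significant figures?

59.3

Checks: |SN| = 52.70 ✓; |ND| = 56.80 ✓.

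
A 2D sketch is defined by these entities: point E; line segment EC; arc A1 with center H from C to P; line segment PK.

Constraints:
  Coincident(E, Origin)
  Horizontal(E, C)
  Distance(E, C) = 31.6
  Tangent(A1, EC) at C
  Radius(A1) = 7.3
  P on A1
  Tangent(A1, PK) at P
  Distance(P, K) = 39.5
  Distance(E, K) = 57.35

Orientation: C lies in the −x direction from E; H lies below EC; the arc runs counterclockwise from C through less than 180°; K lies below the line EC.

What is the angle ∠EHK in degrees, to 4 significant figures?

103.8°

Checks: |HP| = 7.300 ✓; ∠(HP, PK) = 90.00° ✓; |PK| = 39.50 ✓; |EK| = 57.35 ✓.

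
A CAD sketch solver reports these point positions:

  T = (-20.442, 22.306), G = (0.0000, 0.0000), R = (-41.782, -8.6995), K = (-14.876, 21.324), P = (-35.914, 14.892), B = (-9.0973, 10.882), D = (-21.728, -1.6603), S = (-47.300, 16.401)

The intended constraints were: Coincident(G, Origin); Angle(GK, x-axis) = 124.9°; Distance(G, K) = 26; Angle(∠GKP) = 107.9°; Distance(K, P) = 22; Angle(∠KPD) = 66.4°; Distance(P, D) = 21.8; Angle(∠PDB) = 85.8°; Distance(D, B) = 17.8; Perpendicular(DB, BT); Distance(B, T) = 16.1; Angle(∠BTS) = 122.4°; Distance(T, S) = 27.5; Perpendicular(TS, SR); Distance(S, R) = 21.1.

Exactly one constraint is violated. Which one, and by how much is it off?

Distance(S, R) = 21.1 — off by 4.60.

G = (0.00, 0.00) ✓; GK at 124.9° ✓; |GK| = 26.00 ✓; ∠GKP = 107.9° ✓; |KP| = 22.00 ✓; ∠KPD = 66.40° ✓; |PD| = 21.80 ✓; ∠PDB = 85.80° ✓; |DB| = 17.80 ✓; ∠(DB, BT) = 90.00° ✓; |BT| = 16.10 ✓; ∠BTS = 122.4° ✓; |TS| = 27.50 ✓; ∠(TS, SR) = 90.00° ✓; |SR| = 25.70 ✗.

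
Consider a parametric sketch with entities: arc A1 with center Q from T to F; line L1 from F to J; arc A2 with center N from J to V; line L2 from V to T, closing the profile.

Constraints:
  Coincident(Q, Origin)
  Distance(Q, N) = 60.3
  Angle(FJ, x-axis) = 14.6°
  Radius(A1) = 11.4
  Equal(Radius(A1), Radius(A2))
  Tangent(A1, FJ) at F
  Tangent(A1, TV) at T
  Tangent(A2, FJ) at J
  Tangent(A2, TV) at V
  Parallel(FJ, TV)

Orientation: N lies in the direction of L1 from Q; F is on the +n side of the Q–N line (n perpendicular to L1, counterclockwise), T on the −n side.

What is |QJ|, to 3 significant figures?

61.4

The slot axis is L1's direction at 14.6°, so u = (cos 14.6°, sin 14.6°) = (0.968, 0.252) and n = (−sin 14.6°, cos 14.6°) = (-0.252, 0.968). Q is at the origin and N lies 60.3 along u from Q, so N = 60.3·u = (58.4, 15.2). Tangency of A1 to both parallel lines with radius 11.4 puts F and T at Q ± 11.4·n: F = (-2.87, 11.0), T = (2.87, -11.0). Equal radii place J and V the same way about N: J = N + 11.4·n = (55.5, 26.2), V = N − 11.4·n = (61.2, 4.17). Then |QJ| = |J − Q| = 61.4.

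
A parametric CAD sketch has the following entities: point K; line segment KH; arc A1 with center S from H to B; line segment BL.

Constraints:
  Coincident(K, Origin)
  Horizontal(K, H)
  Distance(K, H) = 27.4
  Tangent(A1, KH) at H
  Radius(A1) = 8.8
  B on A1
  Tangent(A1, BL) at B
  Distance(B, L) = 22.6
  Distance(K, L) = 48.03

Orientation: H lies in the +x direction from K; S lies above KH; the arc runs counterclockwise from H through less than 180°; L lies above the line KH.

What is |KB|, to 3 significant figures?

37.2

Checks: |SB| = 8.800 ✓; ∠(SB, BL) = 90.00° ✓; |BL| = 22.60 ✓; |KL| = 48.03 ✓.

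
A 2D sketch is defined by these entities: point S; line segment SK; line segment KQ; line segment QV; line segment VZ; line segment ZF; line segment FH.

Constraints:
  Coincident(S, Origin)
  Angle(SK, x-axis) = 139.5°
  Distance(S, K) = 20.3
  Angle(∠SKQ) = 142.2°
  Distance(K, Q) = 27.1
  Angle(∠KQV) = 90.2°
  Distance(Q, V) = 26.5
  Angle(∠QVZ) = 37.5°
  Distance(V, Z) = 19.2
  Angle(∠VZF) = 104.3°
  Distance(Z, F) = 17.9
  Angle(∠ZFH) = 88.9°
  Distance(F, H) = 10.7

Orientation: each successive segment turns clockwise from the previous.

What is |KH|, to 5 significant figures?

34.999

S is at the origin; SK runs at 139.5° with length 20.3, so K = (-15.436, 13.184). ∠SKQ = 142.2° gives KQ at 101.70° from the x-axis; with |KQ| = 27.1, Q = (-20.932, 39.721). ∠KQV = 90.2° gives QV at 11.900° from the x-axis; with |QV| = 26.5, V = (4.9987, 45.185). ∠QVZ = 37.5° gives VZ at -130.60° from the x-axis; with |VZ| = 19.2, Z = (-7.4962, 30.607). ∠VZF = 104.3° gives ZF at 153.70° from the x-axis; with |ZF| = 17.9, F = (-23.543, 38.538). ∠ZFH = 88.9° gives FH at 62.600° from the x-axis; with |FH| = 10.7, H = (-18.619, 48.038). Then |KH| = |H − K| = 34.999.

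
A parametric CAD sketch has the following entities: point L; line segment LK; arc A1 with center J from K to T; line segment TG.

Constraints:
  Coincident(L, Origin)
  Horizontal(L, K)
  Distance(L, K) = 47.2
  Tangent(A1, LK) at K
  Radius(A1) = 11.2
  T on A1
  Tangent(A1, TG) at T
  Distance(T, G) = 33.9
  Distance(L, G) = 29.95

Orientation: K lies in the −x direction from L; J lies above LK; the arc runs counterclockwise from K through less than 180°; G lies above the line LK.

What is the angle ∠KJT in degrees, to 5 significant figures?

42.898°

Checks: ∠(JK, KL) = 90.00° ✓; |JT| = 11.20 ✓; ∠(JT, TG) = 90.00° ✓; |TG| = 33.90 ✓; |LG| = 29.95 ✓.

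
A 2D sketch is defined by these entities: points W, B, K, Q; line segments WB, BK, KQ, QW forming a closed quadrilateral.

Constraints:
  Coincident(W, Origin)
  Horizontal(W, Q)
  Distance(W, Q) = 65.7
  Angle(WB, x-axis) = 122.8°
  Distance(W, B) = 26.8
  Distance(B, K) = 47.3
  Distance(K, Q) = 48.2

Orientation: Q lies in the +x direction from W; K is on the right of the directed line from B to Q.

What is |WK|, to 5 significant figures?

21.800

W is at the origin; W and Q share the same y with |WQ| = 65.7 and Q in +x, so Q = (65.7, 0). WB runs at 122.8° with |WB| = 26.8, so B = (-14.518, 22.527). K is determined by |BK| = 47.3 and |KQ| = 48.2 together: it lies at the intersection of circle(B, 47.3) and circle(Q, 48.2). With |BQ| = 83.321, the foot of the radical line on BQ is 41.145 from B and the perpendicular offset is √(47.3² − 41.145²) = 23.333. Taking the right-of-BQ solution: K = (18.786, -11.061).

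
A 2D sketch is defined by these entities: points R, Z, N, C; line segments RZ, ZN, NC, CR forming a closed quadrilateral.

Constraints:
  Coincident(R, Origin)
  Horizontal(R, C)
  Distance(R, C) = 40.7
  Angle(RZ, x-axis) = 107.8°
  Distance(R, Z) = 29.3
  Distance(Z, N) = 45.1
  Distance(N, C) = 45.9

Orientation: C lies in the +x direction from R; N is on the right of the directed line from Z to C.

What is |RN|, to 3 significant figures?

16.8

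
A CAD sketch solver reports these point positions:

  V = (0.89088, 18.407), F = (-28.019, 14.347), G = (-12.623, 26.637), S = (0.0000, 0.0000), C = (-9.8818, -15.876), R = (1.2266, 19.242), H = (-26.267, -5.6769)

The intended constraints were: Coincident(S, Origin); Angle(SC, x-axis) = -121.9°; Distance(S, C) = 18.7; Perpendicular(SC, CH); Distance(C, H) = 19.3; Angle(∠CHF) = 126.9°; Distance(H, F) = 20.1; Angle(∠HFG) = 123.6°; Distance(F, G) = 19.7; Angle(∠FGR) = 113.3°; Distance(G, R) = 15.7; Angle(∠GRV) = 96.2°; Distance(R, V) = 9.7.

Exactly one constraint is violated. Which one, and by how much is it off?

Distance(R, V) = 9.7 — off by 8.80.

S = (0.00, 0.00) ✓; SC at -121.9° ✓; |SC| = 18.70 ✓; ∠(SC, CH) = 90.00° ✓; |CH| = 19.30 ✓; ∠CHF = 126.9° ✓; |HF| = 20.10 ✓; ∠HFG = 123.6° ✓; |FG| = 19.70 ✓; ∠FGR = 113.3° ✓; |GR| = 15.70 ✓; ∠GRV = 96.20° ✓; |RV| = 0.9000 ✗.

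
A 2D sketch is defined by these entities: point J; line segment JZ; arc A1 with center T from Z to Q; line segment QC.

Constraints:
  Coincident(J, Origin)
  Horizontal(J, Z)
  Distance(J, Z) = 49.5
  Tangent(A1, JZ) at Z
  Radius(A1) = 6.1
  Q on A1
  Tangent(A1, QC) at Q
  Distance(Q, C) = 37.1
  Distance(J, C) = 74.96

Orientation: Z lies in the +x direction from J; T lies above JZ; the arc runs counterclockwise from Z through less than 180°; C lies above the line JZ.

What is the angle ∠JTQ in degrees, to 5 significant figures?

162.07°

J is at the origin; J and Z share the same y with |JZ| = 49.5 and Z on the +x side, so Z = (49.500, 0.0000). Tangency of A1 to JZ means the radius TZ is perpendicular to JZ, so T = Z + (0, 6.1) = (49.500, 6.1000). Since TQ ⟂ QC (tangency), |TC| = √(6.1² + 37.1²) = 37.598 regardless of where Q sits on A1. So C lies on both circle(J, 74.96) and circle(T, 37.598); the above-JZ intersection is C = (62.505, 41.377). Q is the foot of the tangent from C: Q = (55.490, 4.9465).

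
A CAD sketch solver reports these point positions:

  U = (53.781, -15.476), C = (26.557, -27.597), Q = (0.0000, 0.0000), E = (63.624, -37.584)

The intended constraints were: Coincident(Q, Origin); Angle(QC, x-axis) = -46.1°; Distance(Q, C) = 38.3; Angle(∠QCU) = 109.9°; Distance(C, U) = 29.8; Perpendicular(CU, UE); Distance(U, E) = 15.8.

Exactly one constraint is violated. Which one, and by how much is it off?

Distance(U, E) = 15.8 — off by 8.40.

Q = (0.00, 0.00) ✓; QC at -46.10° ✓; |QC| = 38.30 ✓; ∠QCU = 109.9° ✓; |CU| = 29.80 ✓; ∠(CU, UE) = 90.00° ✓; |UE| = 24.20 ✗.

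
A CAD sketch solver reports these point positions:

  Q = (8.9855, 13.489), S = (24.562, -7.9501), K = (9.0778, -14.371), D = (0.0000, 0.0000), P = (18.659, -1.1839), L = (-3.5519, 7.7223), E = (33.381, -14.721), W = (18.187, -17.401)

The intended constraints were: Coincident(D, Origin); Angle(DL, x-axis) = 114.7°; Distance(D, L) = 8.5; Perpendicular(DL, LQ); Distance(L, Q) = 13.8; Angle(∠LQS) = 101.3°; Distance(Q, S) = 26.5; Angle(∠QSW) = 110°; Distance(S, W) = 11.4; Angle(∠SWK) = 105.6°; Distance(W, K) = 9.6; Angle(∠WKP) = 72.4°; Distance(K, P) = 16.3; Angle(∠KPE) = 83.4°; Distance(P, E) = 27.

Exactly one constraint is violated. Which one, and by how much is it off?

Distance(P, E) = 27 — off by 7.00.

D = (0.00, 0.00) ✓; DL at 114.7° ✓; |DL| = 8.500 ✓; ∠(DL, LQ) = 90.00° ✓; |LQ| = 13.80 ✓; ∠LQS = 101.3° ✓; |QS| = 26.50 ✓; ∠QSW = 110.0° ✓; |SW| = 11.40 ✓; ∠SWK = 105.6° ✓; |WK| = 9.600 ✓; ∠WKP = 72.40° ✓; |KP| = 16.30 ✓; ∠KPE = 83.40° ✓; |PE| = 20.00 ✗.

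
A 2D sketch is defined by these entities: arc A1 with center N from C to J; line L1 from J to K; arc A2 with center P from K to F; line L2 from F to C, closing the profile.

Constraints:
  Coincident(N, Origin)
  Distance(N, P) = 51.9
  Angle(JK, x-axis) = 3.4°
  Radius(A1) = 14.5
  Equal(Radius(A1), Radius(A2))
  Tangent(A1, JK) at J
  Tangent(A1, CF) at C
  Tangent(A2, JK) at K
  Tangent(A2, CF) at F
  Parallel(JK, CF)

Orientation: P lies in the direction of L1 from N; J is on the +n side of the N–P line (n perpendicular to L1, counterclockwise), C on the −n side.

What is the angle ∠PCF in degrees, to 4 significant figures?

15.61°

Tangency of A1 to both parallel lines with radius 14.5 puts J and C at N ± 14.5·n: J = (-0.8599, 14.47), C = (0.8599, -14.47). Equal radii place K and F the same way about P: K = P + 14.5·n = (50.95, 17.55), F = P − 14.5·n = (52.67, -11.40). Then cos ∠PCF = CP·CF / (|CP||CF|), giving 15.61°.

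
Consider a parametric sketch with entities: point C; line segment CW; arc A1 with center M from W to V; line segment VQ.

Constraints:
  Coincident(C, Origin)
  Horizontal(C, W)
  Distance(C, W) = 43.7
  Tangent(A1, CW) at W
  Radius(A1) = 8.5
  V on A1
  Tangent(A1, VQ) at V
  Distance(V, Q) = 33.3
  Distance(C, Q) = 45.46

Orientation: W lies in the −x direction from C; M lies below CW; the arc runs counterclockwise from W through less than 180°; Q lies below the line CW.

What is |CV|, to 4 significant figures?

51.69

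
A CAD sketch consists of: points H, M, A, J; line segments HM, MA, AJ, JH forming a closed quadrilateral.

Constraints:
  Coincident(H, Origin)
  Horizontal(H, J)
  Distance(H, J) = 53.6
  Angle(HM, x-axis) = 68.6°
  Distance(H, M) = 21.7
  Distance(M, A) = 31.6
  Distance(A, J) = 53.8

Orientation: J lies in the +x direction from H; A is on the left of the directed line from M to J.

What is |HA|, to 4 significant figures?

52.95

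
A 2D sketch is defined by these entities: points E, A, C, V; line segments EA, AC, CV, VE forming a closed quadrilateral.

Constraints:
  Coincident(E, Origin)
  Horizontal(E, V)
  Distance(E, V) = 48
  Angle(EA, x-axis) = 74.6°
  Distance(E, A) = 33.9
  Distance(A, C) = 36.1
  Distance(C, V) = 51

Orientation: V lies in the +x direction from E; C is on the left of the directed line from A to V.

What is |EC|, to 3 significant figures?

64.6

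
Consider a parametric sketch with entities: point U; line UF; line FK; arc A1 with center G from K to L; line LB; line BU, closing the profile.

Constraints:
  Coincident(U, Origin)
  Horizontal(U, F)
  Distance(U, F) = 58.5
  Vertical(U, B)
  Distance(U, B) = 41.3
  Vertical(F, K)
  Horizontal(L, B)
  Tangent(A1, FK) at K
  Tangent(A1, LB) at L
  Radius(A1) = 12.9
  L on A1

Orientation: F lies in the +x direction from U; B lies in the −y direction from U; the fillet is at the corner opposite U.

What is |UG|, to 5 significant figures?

53.721

U is at the origin; UF is horizontal with |UF| = 58.5 and F on the +x side, so F = (58.500, 0.0000). U and B share the same x with |UB| = 41.3 and B on the −y side, so B = (0.0000, -41.300). The virtual corner opposite U is at (58.500, -41.300). Since A1 is tangent to FK there, GK ⟂ FK and tangency of A1 to LB means the radius GL is perpendicular to LB, with radius 12.9, so the center G sits 12.9 in from both sides at G = (45.600, -28.400). Then |UG| = |G − U| = 53.721.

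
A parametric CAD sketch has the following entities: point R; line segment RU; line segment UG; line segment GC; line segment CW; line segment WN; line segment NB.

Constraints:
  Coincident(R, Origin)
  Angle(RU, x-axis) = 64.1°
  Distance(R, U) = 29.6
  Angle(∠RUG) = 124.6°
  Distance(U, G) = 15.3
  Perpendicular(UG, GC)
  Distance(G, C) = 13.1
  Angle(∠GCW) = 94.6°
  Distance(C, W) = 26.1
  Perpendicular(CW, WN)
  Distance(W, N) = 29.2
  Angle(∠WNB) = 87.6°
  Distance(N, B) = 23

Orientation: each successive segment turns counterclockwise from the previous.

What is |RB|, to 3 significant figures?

47.4

The perpendicularity gives WN at right angles to CW, so WN runs at 24.9°; with |WN| = 29.2, N = (31.5, 22.1). ∠WNB = 87.6° gives NB at 117° from the x-axis; with |NB| = 23.0, B = (20.9, 42.6). Then |RB| = |B − R| = 47.4.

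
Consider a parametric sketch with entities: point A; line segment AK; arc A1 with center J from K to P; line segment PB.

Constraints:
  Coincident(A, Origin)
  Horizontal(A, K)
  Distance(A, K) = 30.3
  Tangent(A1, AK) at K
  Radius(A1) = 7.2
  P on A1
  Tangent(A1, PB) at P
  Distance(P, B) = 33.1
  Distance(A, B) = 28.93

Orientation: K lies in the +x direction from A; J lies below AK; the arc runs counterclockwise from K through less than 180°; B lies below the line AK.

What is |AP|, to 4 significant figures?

24.81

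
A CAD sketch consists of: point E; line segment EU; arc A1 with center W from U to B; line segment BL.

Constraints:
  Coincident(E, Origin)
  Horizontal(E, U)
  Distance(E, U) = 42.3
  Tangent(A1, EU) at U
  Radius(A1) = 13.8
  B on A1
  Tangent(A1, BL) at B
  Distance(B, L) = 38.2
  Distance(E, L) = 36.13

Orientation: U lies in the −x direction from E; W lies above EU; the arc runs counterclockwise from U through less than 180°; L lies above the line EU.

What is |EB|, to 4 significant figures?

31.90

Checks: |WB| = 13.80 ✓; ∠(WB, BL) = 90.00° ✓; |BL| = 38.20 ✓; |EL| = 36.13 ✓.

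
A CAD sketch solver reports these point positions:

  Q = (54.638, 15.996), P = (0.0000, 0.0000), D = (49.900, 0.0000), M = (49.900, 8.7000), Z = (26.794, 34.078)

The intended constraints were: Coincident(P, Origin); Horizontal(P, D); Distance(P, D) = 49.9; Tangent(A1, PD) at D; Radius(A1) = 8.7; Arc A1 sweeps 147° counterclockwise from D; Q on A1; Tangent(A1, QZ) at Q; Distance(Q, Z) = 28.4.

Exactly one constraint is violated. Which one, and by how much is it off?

Distance(Q, Z) = 28.4 — off by 4.80.

P = (0.00, 0.00) ✓; P.y = 0.00, D.y = 0.00 ✓; |PD| = 49.90 ✓; ∠(MD, DP) = 90.00° ✓; |MD| = 8.700 ✓; bearing(M→Q) − bearing(M→D) = 147.0° ✓; |MQ| = 8.699 ✓; ∠(MQ, QZ) = 90.00° ✓; |QZ| = 33.20 ✗.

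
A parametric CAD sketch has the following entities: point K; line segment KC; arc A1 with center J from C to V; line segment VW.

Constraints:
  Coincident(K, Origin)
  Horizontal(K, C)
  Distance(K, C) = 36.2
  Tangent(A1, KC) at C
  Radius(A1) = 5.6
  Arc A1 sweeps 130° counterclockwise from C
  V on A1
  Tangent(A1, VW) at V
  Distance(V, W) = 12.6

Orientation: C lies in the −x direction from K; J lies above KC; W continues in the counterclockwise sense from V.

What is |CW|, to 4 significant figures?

19.23

K is at the origin; KC is horizontal with |KC| = 36.2 and C on the −x side, so C = (-36.20, 0.000). Tangency of A1 to KC means the radius JC is perpendicular to KC, so J = C + (0, 5.6) = (-36.20, 5.600). On A1, C sits at bearing -90° from J; a 130° counterclockwise sweep puts V at bearing 40°, so V = J + 5.6·(cos 40°, sin 40°) = (-31.91, 9.200). Tangency of A1 to VW means the radius JV is perpendicular to VW, so VW runs along (−sin 40°, cos 40°); with |VW| = 12.6, W = (-40.01, 18.85). Then |CW| = |W − C| = 19.23.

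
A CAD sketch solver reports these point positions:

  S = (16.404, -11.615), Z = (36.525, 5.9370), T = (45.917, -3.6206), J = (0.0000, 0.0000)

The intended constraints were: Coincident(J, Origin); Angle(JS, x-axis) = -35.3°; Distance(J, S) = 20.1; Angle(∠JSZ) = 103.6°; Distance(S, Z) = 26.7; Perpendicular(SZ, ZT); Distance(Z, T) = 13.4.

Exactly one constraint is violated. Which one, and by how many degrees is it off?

Perpendicular(SZ, ZT) — off by 3.40°.

J = (0.00, 0.00) ✓; JS at -35.30° ✓; |JS| = 20.10 ✓; ∠JSZ = 103.6° ✓; |SZ| = 26.70 ✓; ∠(SZ, ZT) = 86.60° ✗; |ZT| = 13.40 ✓.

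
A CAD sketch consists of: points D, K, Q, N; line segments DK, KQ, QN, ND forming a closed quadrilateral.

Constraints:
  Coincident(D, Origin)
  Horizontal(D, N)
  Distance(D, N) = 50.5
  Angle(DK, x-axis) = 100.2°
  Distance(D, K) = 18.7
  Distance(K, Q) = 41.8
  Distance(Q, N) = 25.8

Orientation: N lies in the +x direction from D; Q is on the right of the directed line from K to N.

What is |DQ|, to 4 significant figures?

28.88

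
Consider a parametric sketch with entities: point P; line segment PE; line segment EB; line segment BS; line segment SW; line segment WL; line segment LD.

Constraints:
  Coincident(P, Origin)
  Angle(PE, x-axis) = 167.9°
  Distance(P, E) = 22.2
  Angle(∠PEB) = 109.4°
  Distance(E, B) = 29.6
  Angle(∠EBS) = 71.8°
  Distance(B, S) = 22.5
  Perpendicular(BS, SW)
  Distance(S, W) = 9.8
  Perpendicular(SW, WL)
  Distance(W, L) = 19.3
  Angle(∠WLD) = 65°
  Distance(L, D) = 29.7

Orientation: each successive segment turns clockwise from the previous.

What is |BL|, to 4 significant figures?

10.31

BS ⟂ SW, so SW runs at -100.9°; with |SW| = 9.8, W = (-5.227, 20.14). The perpendicularity gives WL at right angles to SW, so WL runs at 169.1°; with |WL| = 19.3, L = (-24.18, 23.79). Then |BL| = |L − B| = 10.31.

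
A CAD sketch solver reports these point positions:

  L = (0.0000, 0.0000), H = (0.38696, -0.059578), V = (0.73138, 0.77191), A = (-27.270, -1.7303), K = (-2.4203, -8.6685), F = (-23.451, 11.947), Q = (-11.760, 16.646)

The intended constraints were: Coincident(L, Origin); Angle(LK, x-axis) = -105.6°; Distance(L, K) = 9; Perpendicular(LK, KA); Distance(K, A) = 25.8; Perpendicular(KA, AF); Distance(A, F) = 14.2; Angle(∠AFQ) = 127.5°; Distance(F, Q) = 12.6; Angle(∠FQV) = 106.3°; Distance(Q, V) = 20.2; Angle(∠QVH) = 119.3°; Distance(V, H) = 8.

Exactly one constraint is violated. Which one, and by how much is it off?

Distance(V, H) = 8 — off by 7.10.

L = (0.00, 0.00) ✓; LK at -105.6° ✓; |LK| = 9.000 ✓; ∠(LK, KA) = 90.00° ✓; |KA| = 25.80 ✓; ∠(KA, AF) = 90.00° ✓; |AF| = 14.20 ✓; ∠AFQ = 127.5° ✓; |FQ| = 12.60 ✓; ∠FQV = 106.3° ✓; |QV| = 20.20 ✓; ∠QVH = 119.3° ✓; |VH| = 0.9000 ✗.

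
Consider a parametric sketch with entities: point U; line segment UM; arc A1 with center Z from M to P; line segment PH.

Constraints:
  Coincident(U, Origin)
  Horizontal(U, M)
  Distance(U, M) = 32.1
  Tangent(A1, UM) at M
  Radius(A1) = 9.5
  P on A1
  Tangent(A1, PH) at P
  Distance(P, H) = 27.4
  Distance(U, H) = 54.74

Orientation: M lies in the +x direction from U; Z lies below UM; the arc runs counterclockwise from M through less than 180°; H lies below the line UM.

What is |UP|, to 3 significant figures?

28.5

Checks: U.y = 0.00, M.y = 0.00 ✓; |ZP| = 9.500 ✓; ∠(ZP, PH) = 90.00° ✓; |PH| = 27.40 ✓; |UH| = 54.74 ✓.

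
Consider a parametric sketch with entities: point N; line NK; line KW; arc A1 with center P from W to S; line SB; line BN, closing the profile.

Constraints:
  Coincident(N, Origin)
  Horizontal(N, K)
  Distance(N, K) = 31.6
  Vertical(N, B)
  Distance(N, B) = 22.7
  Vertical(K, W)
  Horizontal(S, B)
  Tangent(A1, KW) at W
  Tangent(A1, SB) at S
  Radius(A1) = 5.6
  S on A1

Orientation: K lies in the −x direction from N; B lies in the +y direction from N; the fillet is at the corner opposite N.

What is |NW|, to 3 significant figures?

35.9

The virtual corner opposite N is at (-31.6, 22.7). Tangency of A1 to KW means the radius PW is perpendicular to KW and the tangent condition forces PS to be normal to SB, with radius 5.6, so the center P sits 5.6 in from both sides at P = (-26.0, 17.1). That places the tangent points at W = (-31.6, 17.1) on KW and S = (-26.0, 22.7) on SB. Then |NW| = |W − N| = 35.9.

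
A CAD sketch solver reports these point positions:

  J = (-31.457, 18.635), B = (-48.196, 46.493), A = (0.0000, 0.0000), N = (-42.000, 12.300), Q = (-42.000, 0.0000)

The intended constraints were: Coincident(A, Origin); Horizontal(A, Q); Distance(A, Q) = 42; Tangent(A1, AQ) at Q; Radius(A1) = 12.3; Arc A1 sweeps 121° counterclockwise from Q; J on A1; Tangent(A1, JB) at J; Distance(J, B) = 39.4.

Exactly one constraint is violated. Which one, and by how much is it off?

Distance(J, B) = 39.4 — off by 6.90.

A = (0.00, 0.00) ✓; A.y = 0.00, Q.y = 0.00 ✓; |AQ| = 42.00 ✓; ∠(NQ, QA) = 90.00° ✓; |NQ| = 12.30 ✓; bearing(N→J) − bearing(N→Q) = 121.0° ✓; |NJ| = 12.30 ✓; ∠(NJ, JB) = 90.00° ✓; |JB| = 32.50 ✗.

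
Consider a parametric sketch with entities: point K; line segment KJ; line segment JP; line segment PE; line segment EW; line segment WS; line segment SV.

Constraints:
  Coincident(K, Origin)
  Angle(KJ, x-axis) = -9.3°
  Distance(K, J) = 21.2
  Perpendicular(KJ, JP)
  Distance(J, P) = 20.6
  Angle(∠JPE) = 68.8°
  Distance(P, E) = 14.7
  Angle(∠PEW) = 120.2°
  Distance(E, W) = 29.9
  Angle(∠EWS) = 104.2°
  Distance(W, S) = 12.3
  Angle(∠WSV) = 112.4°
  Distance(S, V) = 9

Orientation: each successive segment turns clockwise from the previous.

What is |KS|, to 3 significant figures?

23.7

K is at the origin; KJ runs at -9.3° with length 21.2, so J = (20.9, -3.43). The perpendicularity gives JP at right angles to KJ, so JP runs at -99.3°; with |JP| = 20.6, P = (17.6, -23.8). ∠JPE = 68.8° gives PE at 150° from the x-axis; with |PE| = 14.7, E = (4.93, -16.3). ∠PEW = 120.2° gives EW at 89.7° from the x-axis; with |EW| = 29.9, W = (5.08, 13.6). ∠EWS = 104.2° gives WS at 13.9° from the x-axis; with |WS| = 12.3, S = (17.0, 16.6). Then |KS| = |S − K| = 23.7.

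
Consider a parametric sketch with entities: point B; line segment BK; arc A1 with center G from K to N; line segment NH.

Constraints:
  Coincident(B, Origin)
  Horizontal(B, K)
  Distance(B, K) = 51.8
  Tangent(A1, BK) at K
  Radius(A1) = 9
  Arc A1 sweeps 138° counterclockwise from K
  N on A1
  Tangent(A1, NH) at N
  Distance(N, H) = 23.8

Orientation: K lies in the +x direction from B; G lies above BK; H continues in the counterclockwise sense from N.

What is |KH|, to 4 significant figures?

33.70

B is at the origin; B and K share the same y with |BK| = 51.8 and K on the +x side, so K = (51.80, 0.000). Since A1 is tangent to BK there, GK ⟂ BK, so G = K + (0, 9) = (51.80, 9.000). On A1, K sits at bearing -90° from G; a 138° counterclockwise sweep puts N at bearing 48°, so N = G + 9.0·(cos 48°, sin 48°) = (57.82, 15.69). Since A1 is tangent to NH there, GN ⟂ NH, so NH runs along (−sin 48°, cos 48°); with |NH| = 23.8, H = (40.14, 31.61). Then |KH| = |H − K| = 33.70.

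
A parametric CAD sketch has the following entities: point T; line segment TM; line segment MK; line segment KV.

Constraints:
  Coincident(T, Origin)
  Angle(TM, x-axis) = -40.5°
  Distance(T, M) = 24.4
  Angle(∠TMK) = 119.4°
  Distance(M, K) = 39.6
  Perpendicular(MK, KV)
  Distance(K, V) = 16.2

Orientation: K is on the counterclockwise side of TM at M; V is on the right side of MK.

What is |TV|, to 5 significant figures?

63.745

T is at the origin; TM runs at -40.5° with length 24.4, so M = 24.4·(cos -40.5°, sin -40.5°) = (18.554, -15.847). ∠TMK = 119.4°, so MK runs at -40.5° + (180° − 119.4°) = 20.100° from the x-axis; with |MK| = 39.6, K = M + 39.6·(cos 20.100°, sin 20.100°) = (55.742, -2.2376). MK ⟂ KV; with |KV| = 16.2 on the right of MK, V = K + 16.2·(0.34366, -0.93909) = (61.309, -17.451). Then |TV| = |V − T| = 63.745.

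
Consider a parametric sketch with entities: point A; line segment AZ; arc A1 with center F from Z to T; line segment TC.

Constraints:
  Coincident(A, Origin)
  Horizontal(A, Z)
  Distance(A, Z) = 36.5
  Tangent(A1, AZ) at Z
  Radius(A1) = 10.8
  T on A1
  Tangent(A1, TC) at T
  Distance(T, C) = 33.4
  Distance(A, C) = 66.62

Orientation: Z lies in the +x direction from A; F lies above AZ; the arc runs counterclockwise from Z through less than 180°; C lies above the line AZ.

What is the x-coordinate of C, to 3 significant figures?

51.1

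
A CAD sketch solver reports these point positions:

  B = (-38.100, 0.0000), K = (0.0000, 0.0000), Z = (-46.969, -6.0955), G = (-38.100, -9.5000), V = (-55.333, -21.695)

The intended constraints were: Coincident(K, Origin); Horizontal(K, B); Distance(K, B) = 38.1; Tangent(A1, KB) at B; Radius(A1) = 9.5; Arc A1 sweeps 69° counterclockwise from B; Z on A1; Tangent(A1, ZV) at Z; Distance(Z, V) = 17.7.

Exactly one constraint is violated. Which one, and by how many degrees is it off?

Tangent(A1, ZV) at Z — off by 7.20°.

K = (0.00, 0.00) ✓; K.y = 0.00, B.y = 0.00 ✓; |KB| = 38.10 ✓; ∠(GB, BK) = 90.00° ✓; |GB| = 9.500 ✓; bearing(G→Z) − bearing(G→B) = 69.00° ✓; |GZ| = 9.500 ✓; ∠(GZ, ZV) = 97.20° ✗; |ZV| = 17.70 ✓.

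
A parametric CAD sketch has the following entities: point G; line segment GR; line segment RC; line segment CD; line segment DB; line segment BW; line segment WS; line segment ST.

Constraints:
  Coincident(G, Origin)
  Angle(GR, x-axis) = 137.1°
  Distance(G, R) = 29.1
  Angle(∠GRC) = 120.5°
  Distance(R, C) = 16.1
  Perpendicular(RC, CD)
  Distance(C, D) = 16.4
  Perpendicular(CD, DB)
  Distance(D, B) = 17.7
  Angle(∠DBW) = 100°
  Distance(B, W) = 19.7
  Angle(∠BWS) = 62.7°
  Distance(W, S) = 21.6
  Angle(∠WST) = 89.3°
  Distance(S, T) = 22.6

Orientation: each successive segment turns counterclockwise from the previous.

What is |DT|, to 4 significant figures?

11.34

∠BWS = 62.7° gives WS at -146.1° from the x-axis; with |WS| = 21.6, S = (-35.29, 12.07). ∠WST = 89.3° gives ST at -55.40° from the x-axis; with |ST| = 22.6, T = (-22.46, -6.531). Then |DT| = |T − D| = 11.34.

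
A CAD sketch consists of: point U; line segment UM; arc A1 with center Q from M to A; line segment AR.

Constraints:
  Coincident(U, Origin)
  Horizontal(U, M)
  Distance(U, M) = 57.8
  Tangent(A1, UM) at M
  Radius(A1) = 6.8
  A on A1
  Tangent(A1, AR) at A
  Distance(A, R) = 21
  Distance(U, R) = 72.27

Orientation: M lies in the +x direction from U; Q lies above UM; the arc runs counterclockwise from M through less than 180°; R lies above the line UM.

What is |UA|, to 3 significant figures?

64.8

U is at the origin; U and M share the same y with |UM| = 57.8 and M on the +x side, so M = (57.8, 0.00). The tangent condition forces QM to be normal to UM, so Q = M + (0, 6.8) = (57.8, 6.80). Since QA ⟂ AR (tangency), |QR| = √(6.8² + 21.0²) = 22.1 regardless of where A sits on A1. So R lies on both circle(U, 72.27) and circle(Q, 22.1); the above-UM intersection is R = (67.1, 26.8). A is the foot of the tangent from R: A = (64.5, 5.97).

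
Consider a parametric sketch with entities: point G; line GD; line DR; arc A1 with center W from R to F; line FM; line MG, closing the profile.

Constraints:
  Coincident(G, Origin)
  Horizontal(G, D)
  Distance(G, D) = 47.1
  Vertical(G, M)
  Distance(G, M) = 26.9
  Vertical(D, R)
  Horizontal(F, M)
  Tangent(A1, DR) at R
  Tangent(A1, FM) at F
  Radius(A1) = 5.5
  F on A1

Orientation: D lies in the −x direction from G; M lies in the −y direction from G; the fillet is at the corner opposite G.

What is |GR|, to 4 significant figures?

51.73

G is at the origin; G and D share the same y with |GD| = 47.1 and D on the −x side, so D = (-47.10, 0.000). GM is vertical with |GM| = 26.9 and M on the −y side, so M = (0.000, -26.90). The virtual corner opposite G is at (-47.10, -26.90). A1 meets DR tangentially, so WR is at right angles to DR and A1 meets FM tangentially, so WF is at right angles to FM, with radius 5.5, so the center W sits 5.5 in from both sides at W = (-41.60, -21.40). That places the tangent points at R = (-47.10, -21.40) on DR and F = (-41.60, -26.90) on FM. Then |GR| = |R − G| = 51.73.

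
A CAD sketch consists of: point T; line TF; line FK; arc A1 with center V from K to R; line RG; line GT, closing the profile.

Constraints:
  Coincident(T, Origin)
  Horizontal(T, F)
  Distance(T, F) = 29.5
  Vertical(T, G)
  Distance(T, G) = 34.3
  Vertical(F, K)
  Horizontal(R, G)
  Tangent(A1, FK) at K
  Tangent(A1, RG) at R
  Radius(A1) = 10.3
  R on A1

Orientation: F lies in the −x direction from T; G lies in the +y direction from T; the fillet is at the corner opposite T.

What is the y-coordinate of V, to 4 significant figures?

24.00

T is at the origin; TF is horizontal with |TF| = 29.5 and F on the −x side, so F = (-29.50, 0.000). TG is vertical with |TG| = 34.3 and G on the +y side, so G = (0.000, 34.30). The virtual corner opposite T is at (-29.50, 34.30). Since A1 is tangent to FK there, VK ⟂ FK and the tangent condition forces VR to be normal to RG, with radius 10.3, so the center V sits 10.3 in from both sides at V = (-19.20, 24.00). So V.y = 24.00.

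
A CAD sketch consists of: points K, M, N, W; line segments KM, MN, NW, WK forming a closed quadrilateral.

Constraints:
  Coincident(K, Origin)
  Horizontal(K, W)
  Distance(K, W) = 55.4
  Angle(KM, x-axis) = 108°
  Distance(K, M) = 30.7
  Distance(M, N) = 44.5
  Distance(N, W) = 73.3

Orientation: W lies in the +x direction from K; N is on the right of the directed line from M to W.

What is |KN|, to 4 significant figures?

22.06

K is at the origin; KW is horizontal with |KW| = 55.4 and W in +x, so W = (55.4, 0). KM runs at 108.0° with |KM| = 30.7, so M = (-9.487, 29.20). N is determined by |MN| = 44.5 and |NW| = 73.3 together: it lies at the intersection of circle(M, 44.5) and circle(W, 73.3). With |MW| = 71.15, the foot of the radical line on MW is 11.74 from M and the perpendicular offset is √(44.5² − 11.74²) = 42.92. Taking the right-of-MW solution: N = (-16.40, -14.76).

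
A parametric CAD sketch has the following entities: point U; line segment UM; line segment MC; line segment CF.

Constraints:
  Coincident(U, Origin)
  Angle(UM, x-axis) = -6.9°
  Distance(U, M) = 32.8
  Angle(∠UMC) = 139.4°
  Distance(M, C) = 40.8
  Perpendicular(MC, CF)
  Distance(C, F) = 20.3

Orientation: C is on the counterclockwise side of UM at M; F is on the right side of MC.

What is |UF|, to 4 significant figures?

77.79

U is at the origin; UM runs at -6.9° with length 32.8, so M = 32.8·(cos -6.9°, sin -6.9°) = (32.56, -3.940). ∠UMC = 139.4°, so MC runs at -6.9° + (180° − 139.4°) = 33.70° from the x-axis; with |MC| = 40.8, C = M + 40.8·(cos 33.70°, sin 33.70°) = (66.51, 18.70). MC is perpendicular to CF; with |CF| = 20.3 on the right of MC, F = C + 20.3·(0.5548, -0.8320) = (77.77, 1.808). Then |UF| = |F − U| = 77.79.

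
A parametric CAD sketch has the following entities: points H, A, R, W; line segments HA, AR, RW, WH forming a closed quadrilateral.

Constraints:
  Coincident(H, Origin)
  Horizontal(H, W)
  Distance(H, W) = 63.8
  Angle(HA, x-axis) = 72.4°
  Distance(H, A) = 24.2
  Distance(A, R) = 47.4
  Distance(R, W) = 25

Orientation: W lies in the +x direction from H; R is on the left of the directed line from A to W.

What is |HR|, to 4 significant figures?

59.47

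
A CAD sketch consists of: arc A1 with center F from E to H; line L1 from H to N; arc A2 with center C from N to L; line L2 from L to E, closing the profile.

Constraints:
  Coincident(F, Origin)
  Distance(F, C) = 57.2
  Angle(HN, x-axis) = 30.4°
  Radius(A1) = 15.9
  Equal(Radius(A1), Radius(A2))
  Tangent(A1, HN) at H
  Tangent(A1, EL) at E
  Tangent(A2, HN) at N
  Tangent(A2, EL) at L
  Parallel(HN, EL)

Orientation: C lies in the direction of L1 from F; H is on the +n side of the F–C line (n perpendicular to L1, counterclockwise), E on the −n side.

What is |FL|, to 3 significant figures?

59.4

The slot axis is L1's direction at 30.4°, so u = (cos 30.4°, sin 30.4°) = (0.863, 0.506) and n = (−sin 30.4°, cos 30.4°) = (-0.506, 0.863). F is at the origin and C lies 57.2 along u from F, so C = 57.2·u = (49.3, 28.9). Tangency of A1 to both parallel lines with radius 15.9 puts H and E at F ± 15.9·n: H = (-8.05, 13.7), E = (8.05, -13.7). Equal radii place N and L the same way about C: N = C + 15.9·n = (41.3, 42.7), L = C − 15.9·n = (57.4, 15.2). Then |FL| = |L − F| = 59.4.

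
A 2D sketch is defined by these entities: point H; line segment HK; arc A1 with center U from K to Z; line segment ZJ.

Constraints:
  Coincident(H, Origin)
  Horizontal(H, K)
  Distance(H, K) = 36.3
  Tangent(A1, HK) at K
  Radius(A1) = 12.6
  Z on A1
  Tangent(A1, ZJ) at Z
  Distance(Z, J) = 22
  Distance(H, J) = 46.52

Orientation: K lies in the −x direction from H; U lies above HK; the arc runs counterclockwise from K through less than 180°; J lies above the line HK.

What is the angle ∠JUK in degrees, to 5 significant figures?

162.18°

Checks: |UZ| = 12.60 ✓; ∠(UZ, ZJ) = 90.00° ✓; |ZJ| = 22.00 ✓; |HJ| = 46.52 ✓.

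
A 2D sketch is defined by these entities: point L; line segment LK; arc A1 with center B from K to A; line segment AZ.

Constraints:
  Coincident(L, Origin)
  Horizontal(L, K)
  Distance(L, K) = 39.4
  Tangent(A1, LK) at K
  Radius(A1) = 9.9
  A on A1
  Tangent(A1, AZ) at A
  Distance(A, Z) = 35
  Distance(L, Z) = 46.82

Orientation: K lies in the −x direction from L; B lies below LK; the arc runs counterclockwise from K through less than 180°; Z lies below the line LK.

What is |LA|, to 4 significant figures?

49.37

L is at the origin; L and K share the same y with |LK| = 39.4 and K on the −x side, so K = (-39.40, 0.000). Since A1 is tangent to LK there, BK ⟂ LK, so B = K + (0, -9.9) = (-39.40, -9.900). Since BA ⟂ AZ (tangency), |BZ| = √(9.9² + 35.0²) = 36.37 regardless of where A sits on A1. So Z lies on both circle(L, 46.82) and circle(B, 36.37); the below-LK intersection is Z = (-21.53, -41.58). A is the foot of the tangent from Z: A = (-46.37, -16.93).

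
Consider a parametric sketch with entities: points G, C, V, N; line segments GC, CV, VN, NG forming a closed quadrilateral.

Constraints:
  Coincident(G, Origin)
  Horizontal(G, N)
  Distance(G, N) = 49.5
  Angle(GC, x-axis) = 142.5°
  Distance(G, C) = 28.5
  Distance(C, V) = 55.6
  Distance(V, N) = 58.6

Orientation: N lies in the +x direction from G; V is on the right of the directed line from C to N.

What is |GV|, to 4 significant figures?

32.98

Checks: |CV| = 55.60 ✓; |VN| = 58.60 ✓.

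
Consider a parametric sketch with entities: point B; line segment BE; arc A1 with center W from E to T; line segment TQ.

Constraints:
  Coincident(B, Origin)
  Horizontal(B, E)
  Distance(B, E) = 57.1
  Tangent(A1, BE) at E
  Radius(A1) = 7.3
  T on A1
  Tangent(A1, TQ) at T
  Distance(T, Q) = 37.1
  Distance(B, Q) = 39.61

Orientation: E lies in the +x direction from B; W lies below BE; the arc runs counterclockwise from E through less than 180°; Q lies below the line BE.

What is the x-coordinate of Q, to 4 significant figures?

26.47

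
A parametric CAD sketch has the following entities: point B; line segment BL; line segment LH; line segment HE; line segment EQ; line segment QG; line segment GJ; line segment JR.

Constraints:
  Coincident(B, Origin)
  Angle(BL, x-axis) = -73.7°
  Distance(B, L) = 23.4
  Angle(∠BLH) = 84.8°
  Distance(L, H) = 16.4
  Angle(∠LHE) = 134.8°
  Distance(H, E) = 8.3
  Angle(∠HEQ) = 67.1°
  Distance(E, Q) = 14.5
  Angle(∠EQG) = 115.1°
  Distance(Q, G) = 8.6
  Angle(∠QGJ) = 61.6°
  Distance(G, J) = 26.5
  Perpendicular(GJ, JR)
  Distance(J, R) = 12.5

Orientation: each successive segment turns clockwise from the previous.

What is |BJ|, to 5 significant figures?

36.650

∠EQG = 115.1° gives QG at -31.900° from the x-axis; with |QG| = 8.6, G = (3.0634, -17.611). ∠QGJ = 61.6° gives GJ at -150.30° from the x-axis; with |GJ| = 26.5, J = (-19.955, -30.740). Then |BJ| = |J − B| = 36.650.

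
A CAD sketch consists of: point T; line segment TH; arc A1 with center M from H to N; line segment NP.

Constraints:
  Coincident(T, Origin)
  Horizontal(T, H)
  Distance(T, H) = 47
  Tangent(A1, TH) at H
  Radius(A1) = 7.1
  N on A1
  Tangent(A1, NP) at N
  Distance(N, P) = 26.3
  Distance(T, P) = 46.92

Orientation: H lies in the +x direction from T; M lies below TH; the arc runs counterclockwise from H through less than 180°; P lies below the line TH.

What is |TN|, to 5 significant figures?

40.444

T is at the origin; TH is horizontal with |TH| = 47.0 and H on the +x side, so H = (47.000, 0.0000). Since A1 is tangent to TH there, MH ⟂ TH, so M = H + (0, -7.1) = (47.000, -7.1000). Since MN ⟂ NP (tangency), |MP| = √(7.1² + 26.3²) = 27.242 regardless of where N sits on A1. So P lies on both circle(T, 46.92) and circle(M, 27.242); the below-TH intersection is P = (34.809, -31.461). N is the foot of the tangent from P: N = (40.042, -5.6873).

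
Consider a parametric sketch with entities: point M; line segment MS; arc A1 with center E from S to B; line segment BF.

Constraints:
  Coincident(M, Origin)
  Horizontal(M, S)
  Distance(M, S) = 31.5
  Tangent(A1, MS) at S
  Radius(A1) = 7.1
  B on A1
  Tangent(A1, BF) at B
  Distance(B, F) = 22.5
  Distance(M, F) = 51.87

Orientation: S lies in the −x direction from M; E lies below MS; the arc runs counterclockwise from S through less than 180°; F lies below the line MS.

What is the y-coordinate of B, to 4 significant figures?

-5.200

Checks: |EB| = 7.100 ✓; ∠(EB, BF) = 90.00° ✓; |BF| = 22.50 ✓; |MF| = 51.87 ✓.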